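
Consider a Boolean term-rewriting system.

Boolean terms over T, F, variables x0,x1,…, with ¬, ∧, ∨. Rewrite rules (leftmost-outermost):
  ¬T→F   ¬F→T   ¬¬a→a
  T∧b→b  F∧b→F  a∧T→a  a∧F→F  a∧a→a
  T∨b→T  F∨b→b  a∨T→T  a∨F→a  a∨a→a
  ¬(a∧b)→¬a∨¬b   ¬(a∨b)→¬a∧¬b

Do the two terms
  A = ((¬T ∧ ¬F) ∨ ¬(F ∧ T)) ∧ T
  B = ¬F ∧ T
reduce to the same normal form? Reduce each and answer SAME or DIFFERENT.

Answer: SAME — A ⇓ T, B ⇓ T

Working:
Term A:
  start: ((¬T ∧ ¬F) ∨ ¬(F ∧ T)) ∧ T
  →1  (¬T ∧ ¬F) ∨ ¬(F ∧ T)
  →2  (F ∧ ¬F) ∨ ¬(F ∧ T)
  →3  F ∨ ¬(F ∧ T)
  →4  ¬(F ∧ T)
  →5  ¬F ∨ ¬T
  →6  T ∨ ¬T
  →7  T

Term B:
  start: ¬F ∧ T
  →1  ¬F
  →2  T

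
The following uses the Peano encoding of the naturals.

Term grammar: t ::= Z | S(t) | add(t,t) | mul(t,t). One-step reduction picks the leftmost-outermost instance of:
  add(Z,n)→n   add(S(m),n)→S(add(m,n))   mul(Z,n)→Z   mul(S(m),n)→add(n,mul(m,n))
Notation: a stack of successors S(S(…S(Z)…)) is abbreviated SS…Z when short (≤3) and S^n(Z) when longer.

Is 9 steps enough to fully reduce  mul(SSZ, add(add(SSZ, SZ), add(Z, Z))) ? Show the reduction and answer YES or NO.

  start: mul(SSZ, add(add(SSZ, SZ), add(Z, Z)))
  step 1: add(add(add(SSZ, SZ), add(Z, Z)), mul(SZ, add(add(SSZ, SZ), add(Z, Z))))
  step 2: add(add(S(add(SZ, SZ)), add(Z, Z)), mul(SZ, add(add(SSZ, SZ), add(Z, Z))))
  step 3: add(S(add(add(SZ, SZ), add(Z, Z))), mul(SZ, add(add(SSZ, SZ), add(Z, Z))))
  step 4: S(add(add(add(SZ, SZ), add(Z, Z)), mul(SZ, add(add(SSZ, SZ), add(Z, Z)))))
  step 5: S(add(add(S(add(Z, SZ)), add(Z, Z)), mul(SZ, add(add(SSZ, SZ), add(Z, Z)))))
  step 6: S(add(S(add(add(Z, SZ), add(Z, Z))), mul(SZ, add(add(SSZ, SZ), add(Z, Z)))))
  step 7: S(S(add(add(add(Z, SZ), add(Z, Z)), mul(SZ, add(add(SSZ, SZ), add(Z, Z))))))
  step 8: S(S(add(add(SZ, add(Z, Z)), mul(SZ, add(add(SSZ, SZ), add(Z, Z))))))
  step 9: S(S(add(S(add(Z, add(Z, Z))), mul(SZ, add(add(SSZ, SZ), add(Z, Z))))))

Answer: NO — after 9 steps the term is S(S(add(S(add(Z, add(Z, Z))), mul(SZ, add(add(SSZ, SZ), add(Z, Z)))))), not yet normal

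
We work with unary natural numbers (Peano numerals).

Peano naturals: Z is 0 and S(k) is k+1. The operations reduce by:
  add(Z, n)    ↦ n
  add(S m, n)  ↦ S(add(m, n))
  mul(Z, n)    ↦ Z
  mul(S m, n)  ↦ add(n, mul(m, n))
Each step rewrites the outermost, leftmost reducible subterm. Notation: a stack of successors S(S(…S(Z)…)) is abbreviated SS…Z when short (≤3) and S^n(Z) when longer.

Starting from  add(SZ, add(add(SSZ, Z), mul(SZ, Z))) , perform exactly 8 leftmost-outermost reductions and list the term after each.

Answer: after 8 steps: S(S(S(mul(SZ, Z))))

Derivation:
  start: add(SZ, add(add(SSZ, Z), mul(SZ, Z)))
  →1  S(add(Z, add(add(SSZ, Z), mul(SZ, Z))))
  →2  S(add(add(SSZ, Z), mul(SZ, Z)))
  →3  S(add(S(add(SZ, Z)), mul(SZ, Z)))
  →4  S(S(add(add(SZ, Z), mul(SZ, Z))))
  →5  S(S(add(S(add(Z, Z)), mul(SZ, Z))))
  →6  S(S(S(add(add(Z, Z), mul(SZ, Z)))))
  →7  S(S(S(add(Z, mul(SZ, Z)))))
  →8  S(S(S(mul(SZ, Z))))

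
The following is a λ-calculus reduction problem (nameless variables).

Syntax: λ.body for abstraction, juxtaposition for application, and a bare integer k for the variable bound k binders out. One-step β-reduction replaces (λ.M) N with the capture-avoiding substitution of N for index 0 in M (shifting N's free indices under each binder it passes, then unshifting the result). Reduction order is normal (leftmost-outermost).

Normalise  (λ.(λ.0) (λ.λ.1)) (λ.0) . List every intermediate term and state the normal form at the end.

Answer: normal form = λ.λ.1  (in 2 steps)

Working:
  start: (λ.(λ.0) (λ.λ.1)) (λ.0)
  [1] (λ.0) (λ.λ.1)
  [2] λ.λ.1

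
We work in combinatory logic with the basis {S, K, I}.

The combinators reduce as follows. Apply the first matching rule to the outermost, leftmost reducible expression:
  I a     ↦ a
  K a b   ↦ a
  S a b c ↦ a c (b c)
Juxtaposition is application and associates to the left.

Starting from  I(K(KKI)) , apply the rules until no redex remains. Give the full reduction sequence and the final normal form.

  start: I(K(KKI))
  [1] K(KKI)
  [2] KK

Answer: normal form = KK  (in 2 steps)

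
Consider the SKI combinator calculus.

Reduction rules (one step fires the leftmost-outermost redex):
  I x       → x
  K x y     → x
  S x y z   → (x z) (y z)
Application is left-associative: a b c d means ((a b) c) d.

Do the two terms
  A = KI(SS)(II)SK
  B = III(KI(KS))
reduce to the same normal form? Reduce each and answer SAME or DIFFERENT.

Answer: DIFFERENT — A ⇓ SK, B ⇓ I

Derivation:
Term A:
  start: KI(SS)(II)SK
  [1] I(II)SK
  [2] IISK
  [3] ISK
  [4] SK

Term B:
  start: III(KI(KS))
  [1] II(KI(KS))
  [2] I(KI(KS))
  [3] KI(KS)
  [4] I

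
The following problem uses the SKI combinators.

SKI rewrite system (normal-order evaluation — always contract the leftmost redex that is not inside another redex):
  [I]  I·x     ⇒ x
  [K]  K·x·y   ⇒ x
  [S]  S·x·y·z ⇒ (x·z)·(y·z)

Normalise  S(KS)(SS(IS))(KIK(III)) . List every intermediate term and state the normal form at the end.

Answer: normal form = S(SI(SI))  (in 12 steps)

Working:
  start: S(KS)(SS(IS))(KIK(III))
  step 1: KS(KIK(III))(SS(IS)(KIK(III)))
  step 2: S(SS(IS)(KIK(III)))
  step 3: S(S(KIK(III))(IS(KIK(III))))
  step 4: S(S(I(III))(IS(KIK(III))))
  step 5: S(S(III)(IS(KIK(III))))
  step 6: S(S(II)(IS(KIK(III))))
  step 7: S(SI(IS(KIK(III))))
  step 8: S(SI(S(KIK(III))))
  step 9: S(SI(S(I(III))))
  step 10: S(SI(S(III)))
  step 11: S(SI(S(II)))
  step 12: S(SI(SI))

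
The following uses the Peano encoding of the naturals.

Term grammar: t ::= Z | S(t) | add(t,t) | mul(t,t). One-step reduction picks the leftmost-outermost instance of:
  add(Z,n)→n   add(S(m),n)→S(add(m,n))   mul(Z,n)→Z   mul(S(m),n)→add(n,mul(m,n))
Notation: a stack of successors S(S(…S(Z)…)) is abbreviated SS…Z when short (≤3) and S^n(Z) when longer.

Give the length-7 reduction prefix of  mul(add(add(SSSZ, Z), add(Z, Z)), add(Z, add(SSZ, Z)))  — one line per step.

Answer: after 7 steps: S(add(S(add(Z, Z)), mul(add(add(SSZ, Z), add(Z, Z)), add(Z, add(SSZ, Z)))))

Working:
  start: mul(add(add(SSSZ, Z), add(Z, Z)), add(Z, add(SSZ, Z)))
  →1  mul(add(S(add(SSZ, Z)), add(Z, Z)), add(Z, add(SSZ, Z)))
  →2  mul(S(add(add(SSZ, Z), add(Z, Z))), add(Z, add(SSZ, Z)))
  →3  add(add(Z, add(SSZ, Z)), mul(add(add(SSZ, Z), add(Z, Z)), add(Z, add(SSZ, Z))))
  →4  add(add(SSZ, Z), mul(add(add(SSZ, Z), add(Z, Z)), add(Z, add(SSZ, Z))))
  →5  add(S(add(SZ, Z)), mul(add(add(SSZ, Z), add(Z, Z)), add(Z, add(SSZ, Z))))
  →6  S(add(add(SZ, Z), mul(add(add(SSZ, Z), add(Z, Z)), add(Z, add(SSZ, Z)))))
  →7  S(add(S(add(Z, Z)), mul(add(add(SSZ, Z), add(Z, Z)), add(Z, add(SSZ, Z)))))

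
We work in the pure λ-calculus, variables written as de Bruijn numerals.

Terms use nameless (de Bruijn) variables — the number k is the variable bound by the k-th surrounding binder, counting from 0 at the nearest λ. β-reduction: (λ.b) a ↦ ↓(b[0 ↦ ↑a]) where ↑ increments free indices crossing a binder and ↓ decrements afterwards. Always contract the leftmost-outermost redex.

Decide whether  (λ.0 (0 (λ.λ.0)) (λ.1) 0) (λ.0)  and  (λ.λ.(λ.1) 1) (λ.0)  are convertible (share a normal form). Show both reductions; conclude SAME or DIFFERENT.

Answer: SAME — A ⇓ λ.0, B ⇓ λ.0

Working:
Term A:
  start: (λ.0 (0 (λ.λ.0)) (λ.1) 0) (λ.0)
  [1] (λ.0) ((λ.0) (λ.λ.0)) (λ.λ.0) (λ.0)
  [2] (λ.0) (λ.λ.0) (λ.λ.0) (λ.0)
  [3] (λ.λ.0) (λ.λ.0) (λ.0)
  [4] (λ.0) (λ.0)
  [5] λ.0

Term B:
  start: (λ.λ.(λ.1) 1) (λ.0)
  [1] λ.(λ.1) (λ.0)
  [2] λ.0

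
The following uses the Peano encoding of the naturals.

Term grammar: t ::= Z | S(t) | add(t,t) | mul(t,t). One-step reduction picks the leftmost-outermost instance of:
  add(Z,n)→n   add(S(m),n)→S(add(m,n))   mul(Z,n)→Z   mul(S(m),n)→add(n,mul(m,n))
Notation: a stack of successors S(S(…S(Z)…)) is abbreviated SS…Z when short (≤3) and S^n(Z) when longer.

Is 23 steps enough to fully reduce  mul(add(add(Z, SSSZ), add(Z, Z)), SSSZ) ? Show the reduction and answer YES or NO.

  start: mul(add(add(Z, SSSZ), add(Z, Z)), SSSZ)
  →1  mul(add(SSSZ, add(Z, Z)), SSSZ)
  →2  mul(S(add(SSZ, add(Z, Z))), SSSZ)
  →3  add(SSSZ, mul(add(SSZ, add(Z, Z)), SSSZ))
  →4  S(add(SSZ, mul(add(SSZ, add(Z, Z)), SSSZ)))
  →5  S(S(add(SZ, mul(add(SSZ, add(Z, Z)), SSSZ))))
  →6  S(S(S(add(Z, mul(add(SSZ, add(Z, Z)), SSSZ)))))
  →7  S(S(S(mul(add(SSZ, add(Z, Z)), SSSZ))))
  →8  S(S(S(mul(S(add(SZ, add(Z, Z))), SSSZ))))
  →9  S(S(S(add(SSSZ, mul(add(SZ, add(Z, Z)), SSSZ)))))
  →10  S(S(S(S(add(SSZ, mul(add(SZ, add(Z, Z)), SSSZ))))))
  →11  S(S(S(S(S(add(SZ, mul(add(SZ, add(Z, Z)), SSSZ)))))))
  →12  S(S(S(S(S(S(add(Z, mul(add(SZ, add(Z, Z)), SSSZ))))))))
  →13  S(S(S(S(S(S(mul(add(SZ, add(Z, Z)), SSSZ)))))))
  →14  S(S(S(S(S(S(mul(S(add(Z, add(Z, Z))), SSSZ)))))))
  →15  S(S(S(S(S(S(add(SSSZ, mul(add(Z, add(Z, Z)), SSSZ))))))))
  →16  S(S(S(S(S(S(S(add(SSZ, mul(add(Z, add(Z, Z)), SSSZ)))))))))
  →17  S(S(S(S(S(S(S(S(add(SZ, mul(add(Z, add(Z, Z)), SSSZ))))))))))
  →18  S(S(S(S(S(S(S(S(S(add(Z, mul(add(Z, add(Z, Z)), SSSZ)))))))))))
  →19  S(S(S(S(S(S(S(S(S(mul(add(Z, add(Z, Z)), SSSZ))))))))))
  →20  S(S(S(S(S(S(S(S(S(mul(add(Z, Z), SSSZ))))))))))
  →21  S(S(S(S(S(S(S(S(S(mul(Z, SSSZ))))))))))
  →22  S^9(Z)

Answer: YES — reaches normal form S^9(Z) in 22 ≤ 23 steps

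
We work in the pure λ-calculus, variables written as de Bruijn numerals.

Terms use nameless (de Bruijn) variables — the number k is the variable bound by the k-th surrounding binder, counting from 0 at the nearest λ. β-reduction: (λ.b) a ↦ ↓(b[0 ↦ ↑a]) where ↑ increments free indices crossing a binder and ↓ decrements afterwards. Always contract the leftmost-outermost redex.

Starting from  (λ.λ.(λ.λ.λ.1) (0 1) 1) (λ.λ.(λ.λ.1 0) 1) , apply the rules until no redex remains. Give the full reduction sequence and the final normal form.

  start: (λ.λ.(λ.λ.λ.1) (0 1) 1) (λ.λ.(λ.λ.1 0) 1)
  [1] λ.(λ.λ.λ.1) (0 (λ.λ.(λ.λ.1 0) 1)) (λ.λ.(λ.λ.1 0) 1)
  [2] λ.(λ.λ.1) (λ.λ.(λ.λ.1 0) 1)
  [3] λ.λ.λ.λ.(λ.λ.1 0) 1
  [4] λ.λ.λ.λ.λ.2 0

Answer: normal form = λ.λ.λ.λ.λ.2 0  (in 4 steps)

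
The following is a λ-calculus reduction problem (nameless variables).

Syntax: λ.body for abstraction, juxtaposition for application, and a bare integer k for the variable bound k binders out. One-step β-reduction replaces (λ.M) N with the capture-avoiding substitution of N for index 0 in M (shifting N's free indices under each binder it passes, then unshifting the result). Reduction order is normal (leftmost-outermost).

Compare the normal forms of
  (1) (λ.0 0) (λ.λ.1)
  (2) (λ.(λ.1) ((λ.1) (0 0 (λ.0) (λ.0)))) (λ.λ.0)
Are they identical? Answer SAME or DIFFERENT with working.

Term A:
  start: (λ.0 0) (λ.λ.1)
  [1] (λ.λ.1) (λ.λ.1)
  [2] λ.λ.λ.1

Term B:
  start: (λ.(λ.1) ((λ.1) (0 0 (λ.0) (λ.0)))) (λ.λ.0)
  [1] (λ.λ.λ.0) ((λ.λ.λ.0) ((λ.λ.0) (λ.λ.0) (λ.0) (λ.0)))
  [2] λ.λ.0

Answer: DIFFERENT — A ⇓ λ.λ.λ.1, B ⇓ λ.λ.0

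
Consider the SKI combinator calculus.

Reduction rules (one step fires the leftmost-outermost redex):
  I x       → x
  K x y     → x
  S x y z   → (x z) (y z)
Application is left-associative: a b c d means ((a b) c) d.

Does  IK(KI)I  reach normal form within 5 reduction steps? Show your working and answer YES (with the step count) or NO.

  start: IK(KI)I
  →1  K(KI)I
  →2  KI

Answer: YES — reaches normal form KI in 2 ≤ 5 steps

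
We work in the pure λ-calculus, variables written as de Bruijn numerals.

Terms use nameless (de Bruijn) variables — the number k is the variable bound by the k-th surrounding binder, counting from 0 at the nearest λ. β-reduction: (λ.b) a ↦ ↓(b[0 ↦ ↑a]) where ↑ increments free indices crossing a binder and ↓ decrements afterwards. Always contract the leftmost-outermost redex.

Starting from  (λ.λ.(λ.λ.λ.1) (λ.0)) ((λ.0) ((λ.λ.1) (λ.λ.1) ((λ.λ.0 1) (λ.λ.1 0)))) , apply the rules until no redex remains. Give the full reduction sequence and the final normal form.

  start: (λ.λ.(λ.λ.λ.1) (λ.0)) ((λ.0) ((λ.λ.1) (λ.λ.1) ((λ.λ.0 1) (λ.λ.1 0))))
  [1] λ.(λ.λ.λ.1) (λ.0)
  [2] λ.λ.λ.1

Answer: normal form = λ.λ.λ.1  (in 2 steps)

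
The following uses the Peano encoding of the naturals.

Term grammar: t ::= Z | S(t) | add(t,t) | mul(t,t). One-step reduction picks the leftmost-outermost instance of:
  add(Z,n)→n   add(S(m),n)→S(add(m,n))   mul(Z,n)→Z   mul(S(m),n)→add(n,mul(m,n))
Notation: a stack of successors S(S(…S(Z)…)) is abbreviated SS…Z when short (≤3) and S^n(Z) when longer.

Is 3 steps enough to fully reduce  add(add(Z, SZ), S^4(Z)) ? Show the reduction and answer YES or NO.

  start: add(add(Z, SZ), S^4(Z))
  step 1: add(SZ, S^4(Z))
  step 2: S(add(Z, S^4(Z)))
  step 3: S^5(Z)

Answer: YES — reaches normal form S^5(Z) in 3 ≤ 3 steps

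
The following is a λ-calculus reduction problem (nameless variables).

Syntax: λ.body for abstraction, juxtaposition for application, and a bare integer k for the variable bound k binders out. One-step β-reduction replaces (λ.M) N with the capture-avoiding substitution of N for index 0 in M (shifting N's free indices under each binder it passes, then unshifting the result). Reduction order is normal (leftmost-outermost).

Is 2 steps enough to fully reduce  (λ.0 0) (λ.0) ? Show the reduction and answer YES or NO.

Answer: YES — reaches normal form λ.0 in 2 ≤ 2 steps

Working:
  start: (λ.0 0) (λ.0)
  →1  (λ.0) (λ.0)
  →2  λ.0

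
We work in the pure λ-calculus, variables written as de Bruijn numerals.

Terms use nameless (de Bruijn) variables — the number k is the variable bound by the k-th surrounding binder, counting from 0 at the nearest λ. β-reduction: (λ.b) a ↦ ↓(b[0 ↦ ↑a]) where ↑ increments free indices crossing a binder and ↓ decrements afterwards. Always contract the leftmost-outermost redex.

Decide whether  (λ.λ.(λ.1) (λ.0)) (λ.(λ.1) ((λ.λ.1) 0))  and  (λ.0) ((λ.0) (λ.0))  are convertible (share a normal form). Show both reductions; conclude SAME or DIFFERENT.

Term A:
  start: (λ.λ.(λ.1) (λ.0)) (λ.(λ.1) ((λ.λ.1) 0))
  →1  λ.(λ.1) (λ.0)
  →2  λ.0

Term B:
  start: (λ.0) ((λ.0) (λ.0))
  →1  (λ.0) (λ.0)
  →2  λ.0

Answer: SAME — A ⇓ λ.0, B ⇓ λ.0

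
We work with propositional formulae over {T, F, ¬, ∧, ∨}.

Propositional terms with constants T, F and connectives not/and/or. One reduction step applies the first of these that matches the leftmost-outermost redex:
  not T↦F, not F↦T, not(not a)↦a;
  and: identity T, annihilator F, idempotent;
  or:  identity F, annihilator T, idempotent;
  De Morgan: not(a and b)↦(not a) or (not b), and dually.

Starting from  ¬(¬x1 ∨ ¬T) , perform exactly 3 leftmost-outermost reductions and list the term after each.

Answer: after 3 steps: x1 ∧ T

Reduction:
  start: ¬(¬x1 ∨ ¬T)
  step 1: ¬¬x1 ∧ ¬¬T
  step 2: x1 ∧ ¬¬T
  step 3: x1 ∧ T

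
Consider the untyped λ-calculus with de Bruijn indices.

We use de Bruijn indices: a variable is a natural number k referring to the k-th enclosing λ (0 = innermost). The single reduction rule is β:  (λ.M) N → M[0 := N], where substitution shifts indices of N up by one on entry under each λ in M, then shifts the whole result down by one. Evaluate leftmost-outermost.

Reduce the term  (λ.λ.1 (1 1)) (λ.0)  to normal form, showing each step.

  start: (λ.λ.1 (1 1)) (λ.0)
  step 1: λ.(λ.0) ((λ.0) (λ.0))
  step 2: λ.(λ.0) (λ.0)
  step 3: λ.λ.0

Answer: normal form = λ.λ.0  (in 3 steps)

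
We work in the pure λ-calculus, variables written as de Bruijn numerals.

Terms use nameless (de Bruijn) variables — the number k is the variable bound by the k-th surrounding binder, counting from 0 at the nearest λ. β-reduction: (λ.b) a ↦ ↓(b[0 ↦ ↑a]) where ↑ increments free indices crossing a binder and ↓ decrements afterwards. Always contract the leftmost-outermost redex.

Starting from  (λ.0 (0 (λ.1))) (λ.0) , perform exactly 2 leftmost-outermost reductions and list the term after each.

Answer: after 2 steps: (λ.0) (λ.λ.0)

Working:
  start: (λ.0 (0 (λ.1))) (λ.0)
  [1] (λ.0) ((λ.0) (λ.λ.0))
  [2] (λ.0) (λ.λ.0)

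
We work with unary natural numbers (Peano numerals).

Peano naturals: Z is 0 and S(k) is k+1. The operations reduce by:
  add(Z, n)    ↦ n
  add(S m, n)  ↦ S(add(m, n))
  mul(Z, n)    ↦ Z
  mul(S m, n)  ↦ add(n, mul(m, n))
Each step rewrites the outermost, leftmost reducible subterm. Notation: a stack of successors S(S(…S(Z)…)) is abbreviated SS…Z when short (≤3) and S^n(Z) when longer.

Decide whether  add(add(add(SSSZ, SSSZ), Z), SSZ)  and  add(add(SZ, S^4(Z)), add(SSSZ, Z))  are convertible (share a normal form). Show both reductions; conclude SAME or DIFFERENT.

Term A:
  start: add(add(add(SSSZ, SSSZ), Z), SSZ)
  [1] add(add(S(add(SSZ, SSSZ)), Z), SSZ)
  [2] add(S(add(add(SSZ, SSSZ), Z)), SSZ)
  [3] S(add(add(add(SSZ, SSSZ), Z), SSZ))
  [4] S(add(add(S(add(SZ, SSSZ)), Z), SSZ))
  [5] S(add(S(add(add(SZ, SSSZ), Z)), SSZ))
  [6] S(S(add(add(add(SZ, SSSZ), Z), SSZ)))
  [7] S(S(add(add(S(add(Z, SSSZ)), Z), SSZ)))
  [8] S(S(add(S(add(add(Z, SSSZ), Z)), SSZ)))
  [9] S(S(S(add(add(add(Z, SSSZ), Z), SSZ))))
  [10] S(S(S(add(add(SSSZ, Z), SSZ))))
  [11] S(S(S(add(S(add(SSZ, Z)), SSZ))))
  [12] S(S(S(S(add(add(SSZ, Z), SSZ)))))
  [13] S(S(S(S(add(S(add(SZ, Z)), SSZ)))))
  [14] S(S(S(S(S(add(add(SZ, Z), SSZ))))))
  [15] S(S(S(S(S(add(S(add(Z, Z)), SSZ))))))
  [16] S(S(S(S(S(S(add(add(Z, Z), SSZ)))))))
  [17] S(S(S(S(S(S(add(Z, SSZ)))))))
  [18] S^8(Z)

Term B:
  start: add(add(SZ, S^4(Z)), add(SSSZ, Z))
  [1] add(S(add(Z, S^4(Z))), add(SSSZ, Z))
  [2] S(add(add(Z, S^4(Z)), add(SSSZ, Z)))
  [3] S(add(S^4(Z), add(SSSZ, Z)))
  [4] S(S(add(SSSZ, add(SSSZ, Z))))
  [5] S(S(S(add(SSZ, add(SSSZ, Z)))))
  [6] S(S(S(S(add(SZ, add(SSSZ, Z))))))
  [7] S(S(S(S(S(add(Z, add(SSSZ, Z)))))))
  [8] S(S(S(S(S(add(SSSZ, Z))))))
  [9] S(S(S(S(S(S(add(SSZ, Z)))))))
  [10] S(S(S(S(S(S(S(add(SZ, Z))))))))
  [11] S(S(S(S(S(S(S(S(add(Z, Z)))))))))
  [12] S^8(Z)

Answer: SAME — A ⇓ S^8(Z), B ⇓ S^8(Z)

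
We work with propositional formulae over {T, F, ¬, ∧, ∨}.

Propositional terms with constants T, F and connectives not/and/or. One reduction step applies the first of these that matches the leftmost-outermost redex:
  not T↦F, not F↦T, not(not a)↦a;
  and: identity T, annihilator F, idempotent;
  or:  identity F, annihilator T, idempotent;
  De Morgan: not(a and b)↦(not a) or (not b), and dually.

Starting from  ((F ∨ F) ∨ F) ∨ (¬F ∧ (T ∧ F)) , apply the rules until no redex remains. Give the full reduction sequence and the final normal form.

  start: ((F ∨ F) ∨ F) ∨ (¬F ∧ (T ∧ F))
  step 1: (F ∨ F) ∨ (¬F ∧ (T ∧ F))
  step 2: F ∨ (¬F ∧ (T ∧ F))
  step 3: ¬F ∧ (T ∧ F)
  step 4: T ∧ (T ∧ F)
  step 5: T ∧ F
  step 6: F

Answer: normal form = F  (in 6 steps)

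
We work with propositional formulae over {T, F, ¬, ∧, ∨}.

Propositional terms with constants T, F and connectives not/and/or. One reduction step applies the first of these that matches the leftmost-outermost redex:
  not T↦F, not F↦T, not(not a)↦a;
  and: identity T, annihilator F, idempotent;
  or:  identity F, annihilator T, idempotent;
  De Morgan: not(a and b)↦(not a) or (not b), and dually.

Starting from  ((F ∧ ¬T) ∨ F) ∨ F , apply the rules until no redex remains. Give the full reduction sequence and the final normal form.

  start: ((F ∧ ¬T) ∨ F) ∨ F
  [1] (F ∧ ¬T) ∨ F
  [2] F ∧ ¬T
  [3] F

Answer: normal form = F  (in 3 steps)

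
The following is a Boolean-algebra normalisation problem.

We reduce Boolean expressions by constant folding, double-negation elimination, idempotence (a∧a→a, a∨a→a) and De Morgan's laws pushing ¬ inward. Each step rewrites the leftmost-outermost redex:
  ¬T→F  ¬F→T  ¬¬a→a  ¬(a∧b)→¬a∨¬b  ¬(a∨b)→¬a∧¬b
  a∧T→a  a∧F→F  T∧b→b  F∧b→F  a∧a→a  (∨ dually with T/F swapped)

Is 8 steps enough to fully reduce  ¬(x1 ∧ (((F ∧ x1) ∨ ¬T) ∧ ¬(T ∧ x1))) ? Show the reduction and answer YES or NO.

  start: ¬(x1 ∧ (((F ∧ x1) ∨ ¬T) ∧ ¬(T ∧ x1)))
  →1  ¬x1 ∨ ¬(((F ∧ x1) ∨ ¬T) ∧ ¬(T ∧ x1))
  →2  ¬x1 ∨ (¬((F ∧ x1) ∨ ¬T) ∨ ¬¬(T ∧ x1))
  →3  ¬x1 ∨ ((¬(F ∧ x1) ∧ ¬¬T) ∨ ¬¬(T ∧ x1))
  →4  ¬x1 ∨ (((¬F ∨ ¬x1) ∧ ¬¬T) ∨ ¬¬(T ∧ x1))
  →5  ¬x1 ∨ (((T ∨ ¬x1) ∧ ¬¬T) ∨ ¬¬(T ∧ x1))
  →6  ¬x1 ∨ ((T ∧ ¬¬T) ∨ ¬¬(T ∧ x1))
  →7  ¬x1 ∨ (¬¬T ∨ ¬¬(T ∧ x1))
  →8  ¬x1 ∨ (T ∨ ¬¬(T ∧ x1))

Answer: NO — after 8 steps the term is ¬x1 ∨ (T ∨ ¬¬(T ∧ x1)), not yet normal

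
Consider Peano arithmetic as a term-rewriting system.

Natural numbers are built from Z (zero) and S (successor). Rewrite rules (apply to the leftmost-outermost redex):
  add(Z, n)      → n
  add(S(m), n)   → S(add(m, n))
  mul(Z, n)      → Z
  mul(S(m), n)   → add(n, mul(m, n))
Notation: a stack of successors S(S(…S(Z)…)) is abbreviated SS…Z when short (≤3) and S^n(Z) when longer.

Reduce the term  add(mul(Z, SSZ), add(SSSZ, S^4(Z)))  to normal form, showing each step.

  start: add(mul(Z, SSZ), add(SSSZ, S^4(Z)))
  →1  add(Z, add(SSSZ, S^4(Z)))
  →2  add(SSSZ, S^4(Z))
  →3  S(add(SSZ, S^4(Z)))
  →4  S(S(add(SZ, S^4(Z))))
  →5  S(S(S(add(Z, S^4(Z)))))
  →6  S^7(Z)

Answer: normal form = S^7(Z)  (in 6 steps)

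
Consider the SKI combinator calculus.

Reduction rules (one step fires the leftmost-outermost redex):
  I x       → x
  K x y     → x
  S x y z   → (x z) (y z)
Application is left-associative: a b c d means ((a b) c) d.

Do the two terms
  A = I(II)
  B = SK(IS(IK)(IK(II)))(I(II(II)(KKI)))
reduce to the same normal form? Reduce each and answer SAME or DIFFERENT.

Term A:
  start: I(II)
  step 1: II
  step 2: I

Term B:
  start: SK(IS(IK)(IK(II)))(I(II(II)(KKI)))
  step 1: K(I(II(II)(KKI)))(IS(IK)(IK(II))(I(II(II)(KKI))))
  step 2: I(II(II)(KKI))
  step 3: II(II)(KKI)
  step 4: I(II)(KKI)
  step 5: II(KKI)
  step 6: I(KKI)
  step 7: KKI
  step 8: K

Answer: DIFFERENT — A ⇓ I, B ⇓ K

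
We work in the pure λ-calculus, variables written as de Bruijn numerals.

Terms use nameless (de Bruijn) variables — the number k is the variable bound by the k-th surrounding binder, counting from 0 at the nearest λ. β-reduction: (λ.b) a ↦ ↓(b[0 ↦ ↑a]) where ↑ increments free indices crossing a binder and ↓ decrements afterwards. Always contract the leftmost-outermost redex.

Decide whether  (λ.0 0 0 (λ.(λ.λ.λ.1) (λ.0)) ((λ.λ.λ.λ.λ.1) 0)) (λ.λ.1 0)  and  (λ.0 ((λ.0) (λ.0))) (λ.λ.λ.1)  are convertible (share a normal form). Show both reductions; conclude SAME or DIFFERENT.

Term A:
  start: (λ.0 0 0 (λ.(λ.λ.λ.1) (λ.0)) ((λ.λ.λ.λ.λ.1) 0)) (λ.λ.1 0)
  [1] (λ.λ.1 0) (λ.λ.1 0) (λ.λ.1 0) (λ.(λ.λ.λ.1) (λ.0)) ((λ.λ.λ.λ.λ.1) (λ.λ.1 0))
  [2] (λ.(λ.λ.1 0) 0) (λ.λ.1 0) (λ.(λ.λ.λ.1) (λ.0)) ((λ.λ.λ.λ.λ.1) (λ.λ.1 0))
  [3] (λ.λ.1 0) (λ.λ.1 0) (λ.(λ.λ.λ.1) (λ.0)) ((λ.λ.λ.λ.λ.1) (λ.λ.1 0))
  [4] (λ.(λ.λ.1 0) 0) (λ.(λ.λ.λ.1) (λ.0)) ((λ.λ.λ.λ.λ.1) (λ.λ.1 0))
  [5] (λ.λ.1 0) (λ.(λ.λ.λ.1) (λ.0)) ((λ.λ.λ.λ.λ.1) (λ.λ.1 0))
  [6] (λ.(λ.(λ.λ.λ.1) (λ.0)) 0) ((λ.λ.λ.λ.λ.1) (λ.λ.1 0))
  [7] (λ.(λ.λ.λ.1) (λ.0)) ((λ.λ.λ.λ.λ.1) (λ.λ.1 0))
  [8] (λ.λ.λ.1) (λ.0)
  [9] λ.λ.1

Term B:
  start: (λ.0 ((λ.0) (λ.0))) (λ.λ.λ.1)
  [1] (λ.λ.λ.1) ((λ.0) (λ.0))
  [2] λ.λ.1

Answer: SAME — A ⇓ λ.λ.1, B ⇓ λ.λ.1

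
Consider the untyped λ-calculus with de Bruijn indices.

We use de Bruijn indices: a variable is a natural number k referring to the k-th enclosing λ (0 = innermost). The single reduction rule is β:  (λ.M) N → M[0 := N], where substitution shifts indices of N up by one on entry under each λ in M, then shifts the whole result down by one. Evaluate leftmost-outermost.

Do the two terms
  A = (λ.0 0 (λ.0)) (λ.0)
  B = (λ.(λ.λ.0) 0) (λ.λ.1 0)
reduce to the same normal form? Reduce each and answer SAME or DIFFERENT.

Term A:
  start: (λ.0 0 (λ.0)) (λ.0)
  [1] (λ.0) (λ.0) (λ.0)
  [2] (λ.0) (λ.0)
  [3] λ.0

Term B:
  start: (λ.(λ.λ.0) 0) (λ.λ.1 0)
  [1] (λ.λ.0) (λ.λ.1 0)
  [2] λ.0

Answer: SAME — A ⇓ λ.0, B ⇓ λ.0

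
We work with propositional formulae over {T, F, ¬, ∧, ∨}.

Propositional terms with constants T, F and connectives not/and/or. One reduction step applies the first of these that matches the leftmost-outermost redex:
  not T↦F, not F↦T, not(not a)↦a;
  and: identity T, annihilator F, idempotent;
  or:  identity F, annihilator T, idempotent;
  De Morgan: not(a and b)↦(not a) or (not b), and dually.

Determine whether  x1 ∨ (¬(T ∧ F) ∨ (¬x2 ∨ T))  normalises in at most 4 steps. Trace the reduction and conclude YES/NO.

  start: x1 ∨ (¬(T ∧ F) ∨ (¬x2 ∨ T))
  step 1: x1 ∨ ((¬T ∨ ¬F) ∨ (¬x2 ∨ T))
  step 2: x1 ∨ ((F ∨ ¬F) ∨ (¬x2 ∨ T))
  step 3: x1 ∨ (¬F ∨ (¬x2 ∨ T))
  step 4: x1 ∨ (T ∨ (¬x2 ∨ T))

Answer: NO — after 4 steps the term is x1 ∨ (T ∨ (¬x2 ∨ T)), not yet normal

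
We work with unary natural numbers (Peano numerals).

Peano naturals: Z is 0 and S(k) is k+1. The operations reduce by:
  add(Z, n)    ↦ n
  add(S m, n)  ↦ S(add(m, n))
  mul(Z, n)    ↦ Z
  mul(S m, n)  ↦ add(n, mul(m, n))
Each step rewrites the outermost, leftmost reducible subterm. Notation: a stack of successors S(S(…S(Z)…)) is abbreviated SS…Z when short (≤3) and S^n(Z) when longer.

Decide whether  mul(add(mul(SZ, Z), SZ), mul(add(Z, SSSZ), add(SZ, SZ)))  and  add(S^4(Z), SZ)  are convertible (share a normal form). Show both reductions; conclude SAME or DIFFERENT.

Answer: DIFFERENT — A ⇓ S^6(Z), B ⇓ S^5(Z)

Working:
Term A:
  start: mul(add(mul(SZ, Z), SZ), mul(add(Z, SSSZ), add(SZ, SZ)))
  →1  mul(add(add(Z, mul(Z, Z)), SZ), mul(add(Z, SSSZ), add(SZ, SZ)))
  →2  mul(add(mul(Z, Z), SZ), mul(add(Z, SSSZ), add(SZ, SZ)))
  →3  mul(add(Z, SZ), mul(add(Z, SSSZ), add(SZ, SZ)))
  →4  mul(SZ, mul(add(Z, SSSZ), add(SZ, SZ)))
  →5  add(mul(add(Z, SSSZ), add(SZ, SZ)), mul(Z, mul(add(Z, SSSZ), add(SZ, SZ))))
  →6  add(mul(SSSZ, add(SZ, SZ)), mul(Z, mul(add(Z, SSSZ), add(SZ, SZ))))
  →7  add(add(add(SZ, SZ), mul(SSZ, add(SZ, SZ))), mul(Z, mul(add(Z, SSSZ), add(SZ, SZ))))
  →8  add(add(S(add(Z, SZ)), mul(SSZ, add(SZ, SZ))), mul(Z, mul(add(Z, SSSZ), add(SZ, SZ))))
  →9  add(S(add(add(Z, SZ), mul(SSZ, add(SZ, SZ)))), mul(Z, mul(add(Z, SSSZ), add(SZ, SZ))))
  →10  S(add(add(add(Z, SZ), mul(SSZ, add(SZ, SZ))), mul(Z, mul(add(Z, SSSZ), add(SZ, SZ)))))
  →11  S(add(add(SZ, mul(SSZ, add(SZ, SZ))), mul(Z, mul(add(Z, SSSZ), add(SZ, SZ)))))
  →12  S(add(S(add(Z, mul(SSZ, add(SZ, SZ)))), mul(Z, mul(add(Z, SSSZ), add(SZ, SZ)))))
  →13  S(S(add(add(Z, mul(SSZ, add(SZ, SZ))), mul(Z, mul(add(Z, SSSZ), add(SZ, SZ))))))
  →14  S(S(add(mul(SSZ, add(SZ, SZ)), mul(Z, mul(add(Z, SSSZ), add(SZ, SZ))))))
  →15  S(S(add(add(add(SZ, SZ), mul(SZ, add(SZ, SZ))), mul(Z, mul(add(Z, SSSZ), add(SZ, SZ))))))
  →16  S(S(add(add(S(add(Z, SZ)), mul(SZ, add(SZ, SZ))), mul(Z, mul(add(Z, SSSZ), add(SZ, SZ))))))
  →17  S(S(add(S(add(add(Z, SZ), mul(SZ, add(SZ, SZ)))), mul(Z, mul(add(Z, SSSZ), add(SZ, SZ))))))
  →18  S(S(S(add(add(add(Z, SZ), mul(SZ, add(SZ, SZ))), mul(Z, mul(add(Z, SSSZ), add(SZ, SZ)))))))
  →19  S(S(S(add(add(SZ, mul(SZ, add(SZ, SZ))), mul(Z, mul(add(Z, SSSZ), add(SZ, SZ)))))))
  →20  S(S(S(add(S(add(Z, mul(SZ, add(SZ, SZ)))), mul(Z, mul(add(Z, SSSZ), add(SZ, SZ)))))))
  →21  S(S(S(S(add(add(Z, mul(SZ, add(SZ, SZ))), mul(Z, mul(add(Z, SSSZ), add(SZ, SZ))))))))
  →22  S(S(S(S(add(mul(SZ, add(SZ, SZ)), mul(Z, mul(add(Z, SSSZ), add(SZ, SZ))))))))
  →23  S(S(S(S(add(add(add(SZ, SZ), mul(Z, add(SZ, SZ))), mul(Z, mul(add(Z, SSSZ), add(SZ, SZ))))))))
  →24  S(S(S(S(add(add(S(add(Z, SZ)), mul(Z, add(SZ, SZ))), mul(Z, mul(add(Z, SSSZ), add(SZ, SZ))))))))
  →25  S(S(S(S(add(S(add(add(Z, SZ), mul(Z, add(SZ, SZ)))), mul(Z, mul(add(Z, SSSZ), add(SZ, SZ))))))))
  →26  S(S(S(S(S(add(add(add(Z, SZ), mul(Z, add(SZ, SZ))), mul(Z, mul(add(Z, SSSZ), add(SZ, SZ)))))))))
  →27  S(S(S(S(S(add(add(SZ, mul(Z, add(SZ, SZ))), mul(Z, mul(add(Z, SSSZ), add(SZ, SZ)))))))))
  →28  S(S(S(S(S(add(S(add(Z, mul(Z, add(SZ, SZ)))), mul(Z, mul(add(Z, SSSZ), add(SZ, SZ)))))))))
  →29  S(S(S(S(S(S(add(add(Z, mul(Z, add(SZ, SZ))), mul(Z, mul(add(Z, SSSZ), add(SZ, SZ))))))))))
  →30  S(S(S(S(S(S(add(mul(Z, add(SZ, SZ)), mul(Z, mul(add(Z, SSSZ), add(SZ, SZ))))))))))
  →31  S(S(S(S(S(S(add(Z, mul(Z, mul(add(Z, SSSZ), add(SZ, SZ))))))))))
  →32  S(S(S(S(S(S(mul(Z, mul(add(Z, SSSZ), add(SZ, SZ)))))))))
  →33  S^6(Z)

Term B:
  start: add(S^4(Z), SZ)
  →1  S(add(SSSZ, SZ))
  →2  S(S(add(SSZ, SZ)))
  →3  S(S(S(add(SZ, SZ))))
  →4  S(S(S(S(add(Z, SZ)))))
  →5  S^5(Z)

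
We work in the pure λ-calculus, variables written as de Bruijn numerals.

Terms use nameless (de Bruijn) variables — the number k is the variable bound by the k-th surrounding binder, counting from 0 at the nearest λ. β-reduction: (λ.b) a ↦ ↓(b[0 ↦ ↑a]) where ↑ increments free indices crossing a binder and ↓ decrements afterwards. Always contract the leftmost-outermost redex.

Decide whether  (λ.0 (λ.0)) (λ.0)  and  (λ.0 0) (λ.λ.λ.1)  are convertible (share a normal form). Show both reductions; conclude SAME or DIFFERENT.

Term A:
  start: (λ.0 (λ.0)) (λ.0)
  [1] (λ.0) (λ.0)
  [2] λ.0

Term B:
  start: (λ.0 0) (λ.λ.λ.1)
  [1] (λ.λ.λ.1) (λ.λ.λ.1)
  [2] λ.λ.1

Answer: DIFFERENT — A ⇓ λ.0, B ⇓ λ.λ.1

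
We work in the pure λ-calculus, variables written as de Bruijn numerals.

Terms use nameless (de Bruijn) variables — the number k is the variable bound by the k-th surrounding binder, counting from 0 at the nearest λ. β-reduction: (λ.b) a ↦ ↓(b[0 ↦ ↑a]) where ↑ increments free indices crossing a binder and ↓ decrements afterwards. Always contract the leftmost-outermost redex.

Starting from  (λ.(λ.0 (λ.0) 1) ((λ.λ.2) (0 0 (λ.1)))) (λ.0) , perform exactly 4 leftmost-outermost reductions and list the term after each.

  start: (λ.(λ.0 (λ.0) 1) ((λ.λ.2) (0 0 (λ.1)))) (λ.0)
  [1] (λ.0 (λ.0) (λ.0)) ((λ.λ.λ.0) ((λ.0) (λ.0) (λ.λ.0)))
  [2] (λ.λ.λ.0) ((λ.0) (λ.0) (λ.λ.0)) (λ.0) (λ.0)
  [3] (λ.λ.0) (λ.0) (λ.0)
  [4] (λ.0) (λ.0)

Answer: after 4 steps: (λ.0) (λ.0)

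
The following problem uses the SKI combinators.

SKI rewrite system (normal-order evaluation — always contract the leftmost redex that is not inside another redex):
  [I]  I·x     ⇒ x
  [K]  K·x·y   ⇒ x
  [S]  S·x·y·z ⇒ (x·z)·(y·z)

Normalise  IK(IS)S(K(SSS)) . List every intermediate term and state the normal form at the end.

Answer: normal form = S(K(SSS))  (in 3 steps)

Working:
  start: IK(IS)S(K(SSS))
  step 1: K(IS)S(K(SSS))
  step 2: IS(K(SSS))
  step 3: S(K(SSS))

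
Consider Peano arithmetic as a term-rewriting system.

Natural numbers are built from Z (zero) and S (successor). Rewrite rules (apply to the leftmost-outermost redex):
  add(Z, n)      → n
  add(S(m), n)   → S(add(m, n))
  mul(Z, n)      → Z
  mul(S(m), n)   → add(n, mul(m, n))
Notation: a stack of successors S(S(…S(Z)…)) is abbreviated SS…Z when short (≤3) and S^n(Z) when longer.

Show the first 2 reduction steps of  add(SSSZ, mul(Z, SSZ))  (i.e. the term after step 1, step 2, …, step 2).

Answer: after 2 steps: S(S(add(SZ, mul(Z, SSZ))))

Derivation:
  start: add(SSSZ, mul(Z, SSZ))
  step 1: S(add(SSZ, mul(Z, SSZ)))
  step 2: S(S(add(SZ, mul(Z, SSZ))))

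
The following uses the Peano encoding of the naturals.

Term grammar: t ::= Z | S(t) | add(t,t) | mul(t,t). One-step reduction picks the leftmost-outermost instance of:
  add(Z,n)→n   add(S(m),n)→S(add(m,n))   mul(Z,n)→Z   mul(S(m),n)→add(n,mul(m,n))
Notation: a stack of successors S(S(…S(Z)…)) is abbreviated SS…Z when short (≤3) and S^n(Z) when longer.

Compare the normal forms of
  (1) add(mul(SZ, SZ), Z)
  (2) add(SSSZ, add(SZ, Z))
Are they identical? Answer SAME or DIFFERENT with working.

Term A:
  start: add(mul(SZ, SZ), Z)
  [1] add(add(SZ, mul(Z, SZ)), Z)
  [2] add(S(add(Z, mul(Z, SZ))), Z)
  [3] S(add(add(Z, mul(Z, SZ)), Z))
  [4] S(add(mul(Z, SZ), Z))
  [5] S(add(Z, Z))
  [6] SZ

Term B:
  start: add(SSSZ, add(SZ, Z))
  [1] S(add(SSZ, add(SZ, Z)))
  [2] S(S(add(SZ, add(SZ, Z))))
  [3] S(S(S(add(Z, add(SZ, Z)))))
  [4] S(S(S(add(SZ, Z))))
  [5] S(S(S(S(add(Z, Z)))))
  [6] S^4(Z)

Answer: DIFFERENT — A ⇓ SZ, B ⇓ S^4(Z)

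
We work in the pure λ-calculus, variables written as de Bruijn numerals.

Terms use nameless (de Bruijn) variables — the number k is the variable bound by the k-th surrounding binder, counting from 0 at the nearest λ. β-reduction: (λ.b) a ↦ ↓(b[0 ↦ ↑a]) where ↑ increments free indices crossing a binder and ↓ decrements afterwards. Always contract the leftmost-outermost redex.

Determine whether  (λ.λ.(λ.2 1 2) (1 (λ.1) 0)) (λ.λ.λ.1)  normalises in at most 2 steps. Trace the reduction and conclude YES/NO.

  start: (λ.λ.(λ.2 1 2) (1 (λ.1) 0)) (λ.λ.λ.1)
  step 1: λ.(λ.(λ.λ.λ.1) 1 (λ.λ.λ.1)) ((λ.λ.λ.1) (λ.1) 0)
  step 2: λ.(λ.λ.λ.1) 0 (λ.λ.λ.1)

Answer: NO — after 2 steps the term is λ.(λ.λ.λ.1) 0 (λ.λ.λ.1), not yet normal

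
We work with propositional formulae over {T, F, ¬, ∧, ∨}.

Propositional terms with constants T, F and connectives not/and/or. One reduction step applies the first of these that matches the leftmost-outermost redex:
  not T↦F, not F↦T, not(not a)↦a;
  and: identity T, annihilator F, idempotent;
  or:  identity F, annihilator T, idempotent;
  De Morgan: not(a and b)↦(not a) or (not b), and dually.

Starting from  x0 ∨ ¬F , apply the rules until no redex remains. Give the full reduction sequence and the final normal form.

Answer: normal form = T  (in 2 steps)

Working:
  start: x0 ∨ ¬F
  step 1: x0 ∨ T
  step 2: T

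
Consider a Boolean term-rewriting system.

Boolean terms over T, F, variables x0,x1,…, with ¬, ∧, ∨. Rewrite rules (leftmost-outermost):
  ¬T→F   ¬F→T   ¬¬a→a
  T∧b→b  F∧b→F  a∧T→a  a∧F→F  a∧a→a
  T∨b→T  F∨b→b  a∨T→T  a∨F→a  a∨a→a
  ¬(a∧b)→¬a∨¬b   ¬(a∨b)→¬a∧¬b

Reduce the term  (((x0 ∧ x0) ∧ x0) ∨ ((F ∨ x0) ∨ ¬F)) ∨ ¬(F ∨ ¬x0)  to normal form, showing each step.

Answer: normal form = T  (in 7 steps)

Derivation:
  start: (((x0 ∧ x0) ∧ x0) ∨ ((F ∨ x0) ∨ ¬F)) ∨ ¬(F ∨ ¬x0)
  step 1: ((x0 ∧ x0) ∨ ((F ∨ x0) ∨ ¬F)) ∨ ¬(F ∨ ¬x0)
  step 2: (x0 ∨ ((F ∨ x0) ∨ ¬F)) ∨ ¬(F ∨ ¬x0)
  step 3: (x0 ∨ (x0 ∨ ¬F)) ∨ ¬(F ∨ ¬x0)
  step 4: (x0 ∨ (x0 ∨ T)) ∨ ¬(F ∨ ¬x0)
  step 5: (x0 ∨ T) ∨ ¬(F ∨ ¬x0)
  step 6: T ∨ ¬(F ∨ ¬x0)
  step 7: T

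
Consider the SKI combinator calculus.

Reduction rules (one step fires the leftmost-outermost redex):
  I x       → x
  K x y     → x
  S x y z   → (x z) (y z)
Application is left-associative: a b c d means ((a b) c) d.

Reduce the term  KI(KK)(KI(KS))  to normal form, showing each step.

Answer: normal form = I  (in 3 steps)

Working:
  start: KI(KK)(KI(KS))
  step 1: I(KI(KS))
  step 2: KI(KS)
  step 3: I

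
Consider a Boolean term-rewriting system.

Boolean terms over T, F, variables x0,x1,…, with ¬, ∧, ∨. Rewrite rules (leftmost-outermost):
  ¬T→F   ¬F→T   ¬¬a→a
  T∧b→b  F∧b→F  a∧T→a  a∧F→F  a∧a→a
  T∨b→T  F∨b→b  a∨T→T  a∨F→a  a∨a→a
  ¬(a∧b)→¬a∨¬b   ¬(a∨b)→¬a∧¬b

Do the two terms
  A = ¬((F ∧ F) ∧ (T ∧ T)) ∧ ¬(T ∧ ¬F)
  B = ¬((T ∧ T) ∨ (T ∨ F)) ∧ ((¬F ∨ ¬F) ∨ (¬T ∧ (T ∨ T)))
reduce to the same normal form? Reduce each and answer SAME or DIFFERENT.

Answer: SAME — A ⇓ F, B ⇓ F

Reduction:
Term A:
  start: ¬((F ∧ F) ∧ (T ∧ T)) ∧ ¬(T ∧ ¬F)
  step 1: (¬(F ∧ F) ∨ ¬(T ∧ T)) ∧ ¬(T ∧ ¬F)
  step 2: ((¬F ∨ ¬F) ∨ ¬(T ∧ T)) ∧ ¬(T ∧ ¬F)
  step 3: (¬F ∨ ¬(T ∧ T)) ∧ ¬(T ∧ ¬F)
  step 4: (T ∨ ¬(T ∧ T)) ∧ ¬(T ∧ ¬F)
  step 5: T ∧ ¬(T ∧ ¬F)
  step 6: ¬(T ∧ ¬F)
  step 7: ¬T ∨ ¬¬F
  step 8: F ∨ ¬¬F
  step 9: ¬¬F
  step 10: F

Term B:
  start: ¬((T ∧ T) ∨ (T ∨ F)) ∧ ((¬F ∨ ¬F) ∨ (¬T ∧ (T ∨ T)))
  step 1: (¬(T ∧ T) ∧ ¬(T ∨ F)) ∧ ((¬F ∨ ¬F) ∨ (¬T ∧ (T ∨ T)))
  step 2: ((¬T ∨ ¬T) ∧ ¬(T ∨ F)) ∧ ((¬F ∨ ¬F) ∨ (¬T ∧ (T ∨ T)))
  step 3: (¬T ∧ ¬(T ∨ F)) ∧ ((¬F ∨ ¬F) ∨ (¬T ∧ (T ∨ T)))
  step 4: (F ∧ ¬(T ∨ F)) ∧ ((¬F ∨ ¬F) ∨ (¬T ∧ (T ∨ T)))
  step 5: F ∧ ((¬F ∨ ¬F) ∨ (¬T ∧ (T ∨ T)))
  step 6: F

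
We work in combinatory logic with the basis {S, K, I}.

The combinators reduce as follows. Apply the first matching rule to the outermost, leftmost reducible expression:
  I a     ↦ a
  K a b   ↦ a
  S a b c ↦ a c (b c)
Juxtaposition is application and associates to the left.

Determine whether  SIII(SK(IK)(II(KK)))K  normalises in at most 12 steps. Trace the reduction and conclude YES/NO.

Answer: YES — reaches normal form K in 10 ≤ 12 steps

Derivation:
  start: SIII(SK(IK)(II(KK)))K
  [1] II(II)(SK(IK)(II(KK)))K
  [2] I(II)(SK(IK)(II(KK)))K
  [3] II(SK(IK)(II(KK)))K
  [4] I(SK(IK)(II(KK)))K
  [5] SK(IK)(II(KK))K
  [6] K(II(KK))(IK(II(KK)))K
  [7] II(KK)K
  [8] I(KK)K
  [9] KKK
  [10] K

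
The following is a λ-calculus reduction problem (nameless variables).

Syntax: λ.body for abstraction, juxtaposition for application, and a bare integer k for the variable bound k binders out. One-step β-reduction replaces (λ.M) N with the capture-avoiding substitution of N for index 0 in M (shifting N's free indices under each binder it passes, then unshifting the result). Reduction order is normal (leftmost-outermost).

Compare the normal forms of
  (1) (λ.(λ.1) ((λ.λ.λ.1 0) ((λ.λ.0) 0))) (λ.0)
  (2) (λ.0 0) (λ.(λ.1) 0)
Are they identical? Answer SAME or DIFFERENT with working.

Term A:
  start: (λ.(λ.1) ((λ.λ.λ.1 0) ((λ.λ.0) 0))) (λ.0)
  [1] (λ.λ.0) ((λ.λ.λ.1 0) ((λ.λ.0) (λ.0)))
  [2] λ.0

Term B:
  start: (λ.0 0) (λ.(λ.1) 0)
  [1] (λ.(λ.1) 0) (λ.(λ.1) 0)
  [2] (λ.λ.(λ.1) 0) (λ.(λ.1) 0)
  [3] λ.(λ.1) 0
  [4] λ.0

Answer: SAME — A ⇓ λ.0, B ⇓ λ.0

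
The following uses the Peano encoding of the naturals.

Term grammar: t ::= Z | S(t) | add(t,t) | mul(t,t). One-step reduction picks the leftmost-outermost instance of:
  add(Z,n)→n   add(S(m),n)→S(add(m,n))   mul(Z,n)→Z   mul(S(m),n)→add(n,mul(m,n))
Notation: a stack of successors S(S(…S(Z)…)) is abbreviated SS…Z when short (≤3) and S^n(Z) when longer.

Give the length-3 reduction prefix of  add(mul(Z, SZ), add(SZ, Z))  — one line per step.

  start: add(mul(Z, SZ), add(SZ, Z))
  →1  add(Z, add(SZ, Z))
  →2  add(SZ, Z)
  →3  S(add(Z, Z))

Answer: after 3 steps: S(add(Z, Z))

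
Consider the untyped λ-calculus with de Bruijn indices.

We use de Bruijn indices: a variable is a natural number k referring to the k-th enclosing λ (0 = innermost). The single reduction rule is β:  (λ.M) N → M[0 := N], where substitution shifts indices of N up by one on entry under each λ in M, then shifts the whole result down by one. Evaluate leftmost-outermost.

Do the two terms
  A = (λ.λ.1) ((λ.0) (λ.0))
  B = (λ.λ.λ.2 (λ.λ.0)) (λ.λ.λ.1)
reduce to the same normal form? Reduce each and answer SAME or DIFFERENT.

Answer: DIFFERENT — A ⇓ λ.λ.0, B ⇓ λ.λ.λ.λ.1

Reduction:
Term A:
  start: (λ.λ.1) ((λ.0) (λ.0))
  [1] λ.(λ.0) (λ.0)
  [2] λ.λ.0

Term B:
  start: (λ.λ.λ.2 (λ.λ.0)) (λ.λ.λ.1)
  [1] λ.λ.(λ.λ.λ.1) (λ.λ.0)
  [2] λ.λ.λ.λ.1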